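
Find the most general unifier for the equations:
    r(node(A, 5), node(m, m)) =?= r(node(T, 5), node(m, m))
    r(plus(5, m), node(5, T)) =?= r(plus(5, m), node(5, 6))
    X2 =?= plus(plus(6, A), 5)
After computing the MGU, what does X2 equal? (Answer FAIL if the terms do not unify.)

plus(plus(6, 6), 5)

Decompose r/2: node(A, 5) =?= node(T, 5),  node(m, m) =?= node(m, m).
Decompose node/2: A =?= T,  5 =?= 5.
Bind A := T; substituting into the one remaining equation that mentions A gives: X2 =?= plus(plus(6, T), 5).
Delete trivial equation 5 =?= 5.
Delete trivial equation node(m, m) =?= node(m, m).
Decompose r/2: plus(5, m) =?= plus(5, m),  node(5, T) =?= node(5, 6).
Delete trivial equation plus(5, m) =?= plus(5, m).
Decompose node/2: 5 =?= 5,  T =?= 6.
Delete trivial equation 5 =?= 5.
Bind T := 6; substituting into the remaining equation gives: X2 =?= plus(plus(6, 6), 5). Substituting into the earlier binding gives A := 6.
Bind X2 := plus(plus(6, 6), 5).
MGU = { A := 6, T := 6, X2 := plus(plus(6, 6), 5) }, so X2 := plus(plus(6, 6), 5).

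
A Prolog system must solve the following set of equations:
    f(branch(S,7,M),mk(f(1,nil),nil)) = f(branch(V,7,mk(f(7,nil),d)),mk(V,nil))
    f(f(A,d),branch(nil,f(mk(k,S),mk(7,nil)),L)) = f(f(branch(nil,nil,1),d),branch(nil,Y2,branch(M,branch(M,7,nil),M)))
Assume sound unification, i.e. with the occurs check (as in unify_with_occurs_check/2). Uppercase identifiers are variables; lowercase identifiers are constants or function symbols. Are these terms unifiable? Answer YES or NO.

YES

Decompose f/2: branch(S,7,M) = branch(V,7,mk(f(7,nil),d)),  mk(f(1,nil),nil) = mk(V,nil).
Decompose branch/3: S = V,  7 = 7,  M = mk(f(7,nil),d).
Bind S := V; substituting into the one remaining equation that mentions S gives: f(f(A,d),branch(nil,f(mk(k,V),mk(7,nil)),L)) = f(f(branch(nil,nil,1),d),branch(nil,Y2,branch(M,branch(M,7,nil),M))).
Delete trivial equation 7 = 7.
Bind M := mk(f(7,nil),d); substituting into the one remaining equation that mentions M gives: f(f(A,d),branch(nil,f(mk(k,V),mk(7,nil)),L)) = f(f(branch(nil,nil,1),d),branch(nil,Y2,branch(mk(f(7,nil),d),branch(mk(f(7,nil),d),7,nil),mk(f(7,nil),d)))).
Decompose mk/2: f(1,nil) = V,  nil = nil.
Bind V := f(1,nil); substituting into the one remaining equation that mentions V gives: f(f(A,d),branch(nil,f(mk(k,f(1,nil)),mk(7,nil)),L)) = f(f(branch(nil,nil,1),d),branch(nil,Y2,branch(mk(f(7,nil),d),branch(mk(f(7,nil),d),7,nil),mk(f(7,nil),d)))). Substituting into the earlier binding gives S := f(1,nil).
Delete trivial equation nil = nil.
Decompose f/2: f(A,d) = f(branch(nil,nil,1),d),  branch(nil,f(mk(k,f(1,nil)),mk(7,nil)),L) = branch(nil,Y2,branch(mk(f(7,nil),d),branch(mk(f(7,nil),d),7,nil),mk(f(7,nil),d))).
Decompose f/2: A = branch(nil,nil,1),  d = d.
Bind A := branch(nil,nil,1); no other remaining equation mentions A.
Delete trivial equation d = d.
Decompose branch/3: nil = nil,  f(mk(k,f(1,nil)),mk(7,nil)) = Y2,  L = branch(mk(f(7,nil),d),branch(mk(f(7,nil),d),7,nil),mk(f(7,nil),d)).
Delete trivial equation nil = nil.
Bind Y2 := f(mk(k,f(1,nil)),mk(7,nil)); no other remaining equation mentions Y2.
Bind L := branch(mk(f(7,nil),d),branch(mk(f(7,nil),d),7,nil),mk(f(7,nil),d)).
No equations remain and no clash or occurs-check failure arose, so a unifier exists.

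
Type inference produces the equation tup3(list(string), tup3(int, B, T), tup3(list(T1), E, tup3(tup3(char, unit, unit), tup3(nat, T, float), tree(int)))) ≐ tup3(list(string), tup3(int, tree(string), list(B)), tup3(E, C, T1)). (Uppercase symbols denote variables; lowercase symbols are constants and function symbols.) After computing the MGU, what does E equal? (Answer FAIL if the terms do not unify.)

list(tup3(tup3(char, unit, unit), tup3(nat, list(tree(string)), float), tree(int)))

Decompose tup3/3: list(string) ≐ list(string),  tup3(int, B, T) ≐ tup3(int, tree(string), list(B)),  tup3(list(T1), E, tup3(tup3(char, unit, unit), tup3(nat, T, float), tree(int))) ≐ tup3(E, C, T1).
Delete trivial equation list(string) ≐ list(string).
Decompose tup3/3: int ≐ int,  B ≐ tree(string),  T ≐ list(B).
Delete trivial equation int ≐ int.
Bind B := tree(string); substituting into the one remaining equation that mentions B gives: T ≐ list(tree(string)).
Bind T := list(tree(string)); substituting into the remaining equation gives: tup3(list(T1), E, tup3(tup3(char, unit, unit), tup3(nat, list(tree(string)), float), tree(int))) ≐ tup3(E, C, T1).
Decompose tup3/3: list(T1) ≐ E,  E ≐ C,  tup3(tup3(char, unit, unit), tup3(nat, list(tree(string)), float), tree(int)) ≐ T1.
Bind E := list(T1); substituting into the one remaining equation that mentions E gives: list(T1) ≐ C.
Bind C := list(T1); no other remaining equation mentions C.
Bind T1 := tup3(tup3(char, unit, unit), tup3(nat, list(tree(string)), float), tree(int)). Substituting into the earlier bindings gives E := list(tup3(tup3(char, unit, unit), tup3(nat, list(tree(string)), float), tree(int))), C := list(tup3(tup3(char, unit, unit), tup3(nat, list(tree(string)), float), tree(int))).
MGU = { B ↦ tree(string), T ↦ list(tree(string)), E ↦ list(tup3(tup3(char, unit, unit), tup3(nat, list(tree(string)), float), tree(int))), C ↦ list(tup3(tup3(char, unit, unit), tup3(nat, list(tree(string)), float), tree(int))), T1 ↦ tup3(tup3(char, unit, unit), tup3(nat, list(tree(string)), float), tree(int)) }, so E ↦ list(tup3(tup3(char, unit, unit), tup3(nat, list(tree(string)), float), tree(int))).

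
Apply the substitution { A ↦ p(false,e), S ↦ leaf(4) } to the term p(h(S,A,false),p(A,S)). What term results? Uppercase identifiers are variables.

Replace each occurrence of A with p(false,e).
Replace each occurrence of S with leaf(4).
Result: p(h(leaf(4),p(false,e),false),p(p(false,e),leaf(4))).

p(h(leaf(4),p(false,e),false),p(p(false,e),leaf(4)))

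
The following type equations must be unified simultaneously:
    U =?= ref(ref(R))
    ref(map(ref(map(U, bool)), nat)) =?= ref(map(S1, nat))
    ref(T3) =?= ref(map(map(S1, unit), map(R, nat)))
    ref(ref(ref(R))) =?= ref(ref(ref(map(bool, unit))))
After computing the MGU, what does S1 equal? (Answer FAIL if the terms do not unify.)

ref(map(ref(ref(map(bool, unit))), bool))

Bind U := ref(ref(R)); substituting into the one remaining equation that mentions U gives: ref(map(ref(map(ref(ref(R)), bool)), nat)) =?= ref(map(S1, nat)).
Decompose ref/1: map(ref(map(ref(ref(R)), bool)), nat) =?= map(S1, nat).
Decompose map/2: ref(map(ref(ref(R)), bool)) =?= S1,  nat =?= nat.
Bind S1 := ref(map(ref(ref(R)), bool)); substituting into the one remaining equation that mentions S1 gives: ref(T3) =?= ref(map(map(ref(map(ref(ref(R)), bool)), unit), map(R, nat))).
Delete trivial equation nat =?= nat.
Decompose ref/1: T3 =?= map(map(ref(map(ref(ref(R)), bool)), unit), map(R, nat)).
Bind T3 := map(map(ref(map(ref(ref(R)), bool)), unit), map(R, nat)); no other remaining equation mentions T3.
Decompose ref/1: ref(ref(R)) =?= ref(ref(map(bool, unit))).
Decompose ref/1: ref(R) =?= ref(map(bool, unit)).
Decompose ref/1: R =?= map(bool, unit).
Bind R := map(bool, unit). Substituting into the earlier bindings gives U := ref(ref(map(bool, unit))), S1 := ref(map(ref(ref(map(bool, unit))), bool)), T3 := map(map(ref(map(ref(ref(map(bool, unit))), bool)), unit), map(map(bool, unit), nat)).
MGU = { U := ref(ref(map(bool, unit))), S1 := ref(map(ref(ref(map(bool, unit))), bool)), T3 := map(map(ref(map(ref(ref(map(bool, unit))), bool)), unit), map(map(bool, unit), nat)), R := map(bool, unit) }, so S1 := ref(map(ref(ref(map(bool, unit))), bool)).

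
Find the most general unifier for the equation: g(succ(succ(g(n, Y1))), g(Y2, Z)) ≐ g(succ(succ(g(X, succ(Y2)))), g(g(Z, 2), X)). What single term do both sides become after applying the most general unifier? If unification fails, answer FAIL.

Decompose g/2: succ(succ(g(n, Y1))) ≐ succ(succ(g(X, succ(Y2)))),  g(Y2, Z) ≐ g(g(Z, 2), X).
Decompose succ/1: succ(g(n, Y1)) ≐ succ(g(X, succ(Y2))).
Decompose succ/1: g(n, Y1) ≐ g(X, succ(Y2)).
Decompose g/2: n ≐ X,  Y1 ≐ succ(Y2).
Bind X := n; substituting into the one remaining equation that mentions X gives: g(Y2, Z) ≐ g(g(Z, 2), n).
Bind Y1 := succ(Y2); no other remaining equation mentions Y1.
Decompose g/2: Y2 ≐ g(Z, 2),  Z ≐ n.
Bind Y2 := g(Z, 2); no other remaining equation mentions Y2. Substituting into the earlier binding gives Y1 := succ(g(Z, 2)).
Bind Z := n. Substituting into the earlier bindings gives Y1 := succ(g(n, 2)), Y2 := g(n, 2).
Applying the MGU to either side gives g(succ(succ(g(n, succ(g(n, 2))))), g(g(n, 2), n)).

g(succ(succ(g(n, succ(g(n, 2))))), g(g(n, 2), n))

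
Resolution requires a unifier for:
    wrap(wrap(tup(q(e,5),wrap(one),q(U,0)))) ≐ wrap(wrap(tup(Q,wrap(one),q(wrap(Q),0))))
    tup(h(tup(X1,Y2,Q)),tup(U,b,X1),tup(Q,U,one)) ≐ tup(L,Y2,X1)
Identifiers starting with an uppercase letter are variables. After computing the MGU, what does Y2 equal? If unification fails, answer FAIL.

tup(wrap(q(e,5)),b,tup(q(e,5),wrap(q(e,5)),one))

Decompose wrap/1: wrap(tup(q(e,5),wrap(one),q(U,0))) ≐ wrap(tup(Q,wrap(one),q(wrap(Q),0))).
Decompose wrap/1: tup(q(e,5),wrap(one),q(U,0)) ≐ tup(Q,wrap(one),q(wrap(Q),0)).
Decompose tup/3: q(e,5) ≐ Q,  wrap(one) ≐ wrap(one),  q(U,0) ≐ q(wrap(Q),0).
Bind Q := q(e,5); substituting into the 2 remaining equations that mention Q gives: q(U,0) ≐ q(wrap(q(e,5)),0),  tup(h(tup(X1,Y2,q(e,5))),tup(U,b,X1),tup(q(e,5),U,one)) ≐ tup(L,Y2,X1).
Delete trivial equation wrap(one) ≐ wrap(one).
Decompose q/2: U ≐ wrap(q(e,5)),  0 ≐ 0.
Bind U := wrap(q(e,5)); substituting into the one remaining equation that mentions U gives: tup(h(tup(X1,Y2,q(e,5))),tup(wrap(q(e,5)),b,X1),tup(q(e,5),wrap(q(e,5)),one)) ≐ tup(L,Y2,X1).
Delete trivial equation 0 ≐ 0.
Decompose tup/3: h(tup(X1,Y2,q(e,5))) ≐ L,  tup(wrap(q(e,5)),b,X1) ≐ Y2,  tup(q(e,5),wrap(q(e,5)),one) ≐ X1.
Bind L := h(tup(X1,Y2,q(e,5))); no other remaining equation mentions L.
Bind Y2 := tup(wrap(q(e,5)),b,X1); no other remaining equation mentions Y2. Substituting into the earlier binding gives L := h(tup(X1,tup(wrap(q(e,5)),b,X1),q(e,5))).
Bind X1 := tup(q(e,5),wrap(q(e,5)),one). Substituting into the earlier bindings gives L := h(tup(tup(q(e,5),wrap(q(e,5)),one),tup(wrap(q(e,5)),b,tup(q(e,5),wrap(q(e,5)),one)),q(e,5))), Y2 := tup(wrap(q(e,5)),b,tup(q(e,5),wrap(q(e,5)),one)).
MGU = { Q := q(e,5), U := wrap(q(e,5)), L := h(tup(tup(q(e,5),wrap(q(e,5)),one),tup(wrap(q(e,5)),b,tup(q(e,5),wrap(q(e,5)),one)),q(e,5))), Y2 := tup(wrap(q(e,5)),b,tup(q(e,5),wrap(q(e,5)),one)), X1 := tup(q(e,5),wrap(q(e,5)),one) }, so Y2 := tup(wrap(q(e,5)),b,tup(q(e,5),wrap(q(e,5)),one)).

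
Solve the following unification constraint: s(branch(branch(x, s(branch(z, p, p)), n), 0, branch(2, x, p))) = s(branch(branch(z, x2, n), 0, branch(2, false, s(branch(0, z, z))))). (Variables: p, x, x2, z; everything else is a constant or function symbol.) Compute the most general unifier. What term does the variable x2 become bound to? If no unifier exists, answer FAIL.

Decompose s/1: branch(branch(x, s(branch(z, p, p)), n), 0, branch(2, x, p)) = branch(branch(z, x2, n), 0, branch(2, false, s(branch(0, z, z)))).
Decompose branch/3: branch(x, s(branch(z, p, p)), n) = branch(z, x2, n),  0 = 0,  branch(2, x, p) = branch(2, false, s(branch(0, z, z))).
Decompose branch/3: x = z,  s(branch(z, p, p)) = x2,  n = n.
Bind x := z; substituting into the one remaining equation that mentions x gives: branch(2, z, p) = branch(2, false, s(branch(0, z, z))).
Bind x2 := s(branch(z, p, p)); no other remaining equation mentions x2.
Delete trivial equation n = n.
Delete trivial equation 0 = 0.
Decompose branch/3: 2 = 2,  z = false,  p = s(branch(0, z, z)).
Delete trivial equation 2 = 2.
Bind z := false; substituting into the remaining equation gives: p = s(branch(0, false, false)). Substituting into the earlier bindings gives x := false, x2 := s(branch(false, p, p)).
Bind p := s(branch(0, false, false)). Substituting into the earlier binding gives x2 := s(branch(false, s(branch(0, false, false)), s(branch(0, false, false)))).
MGU = { x -> false, x2 -> s(branch(false, s(branch(0, false, false)), s(branch(0, false, false)))), z -> false, p -> s(branch(0, false, false)) }, so x2 -> s(branch(false, s(branch(0, false, false)), s(branch(0, false, false)))).

s(branch(false, s(branch(0, false, false)), s(branch(0, false, false))))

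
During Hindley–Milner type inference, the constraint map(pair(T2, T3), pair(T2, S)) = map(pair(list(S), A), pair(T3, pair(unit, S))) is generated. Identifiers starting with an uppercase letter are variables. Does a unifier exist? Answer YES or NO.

NO

Decompose map/2: pair(T2, T3) = pair(list(S), A),  pair(T2, S) = pair(T3, pair(unit, S)).
Decompose pair/2: T2 = list(S),  T3 = A.
Bind T2 := list(S); substituting into the one remaining equation that mentions T2 gives: pair(list(S), S) = pair(T3, pair(unit, S)).
Bind T3 := A; substituting into the remaining equation gives: pair(list(S), S) = pair(A, pair(unit, S)).
Decompose pair/2: list(S) = A,  S = pair(unit, S).
Bind A := list(S); no other remaining equation mentions A. Substituting into the earlier binding gives T3 := list(S).
Occurs check fails: S occurs in pair(unit, S); the equation S = pair(unit, S) has no finite solution.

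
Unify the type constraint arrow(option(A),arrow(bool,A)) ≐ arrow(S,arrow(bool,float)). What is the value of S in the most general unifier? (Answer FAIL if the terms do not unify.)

Decompose arrow/2: option(A) ≐ S,  arrow(bool,A) ≐ arrow(bool,float).
Bind S := option(A); no other remaining equation mentions S.
Decompose arrow/2: bool ≐ bool,  A ≐ float.
Delete trivial equation bool ≐ bool.
Bind A := float. Substituting into the earlier binding gives S := option(float).
MGU = { S := option(float), A := float }, so S := option(float).

option(float)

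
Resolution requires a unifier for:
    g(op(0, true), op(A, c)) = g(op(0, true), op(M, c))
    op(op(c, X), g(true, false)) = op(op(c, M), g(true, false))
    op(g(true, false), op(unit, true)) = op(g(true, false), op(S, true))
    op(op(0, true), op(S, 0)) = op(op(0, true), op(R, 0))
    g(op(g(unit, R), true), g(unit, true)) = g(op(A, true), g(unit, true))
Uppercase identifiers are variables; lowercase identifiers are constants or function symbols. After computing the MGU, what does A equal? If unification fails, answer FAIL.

Decompose g/2: op(0, true) = op(0, true),  op(A, c) = op(M, c).
Delete trivial equation op(0, true) = op(0, true).
Decompose op/2: A = M,  c = c.
Bind A := M; substituting into the one remaining equation that mentions A gives: g(op(g(unit, R), true), g(unit, true)) = g(op(M, true), g(unit, true)).
Delete trivial equation c = c.
Decompose op/2: op(c, X) = op(c, M),  g(true, false) = g(true, false).
Decompose op/2: c = c,  X = M.
Delete trivial equation c = c.
Bind X := M; no other remaining equation mentions X.
Delete trivial equation g(true, false) = g(true, false).
Decompose op/2: g(true, false) = g(true, false),  op(unit, true) = op(S, true).
Delete trivial equation g(true, false) = g(true, false).
Decompose op/2: unit = S,  true = true.
Bind S := unit; substituting into the one remaining equation that mentions S gives: op(op(0, true), op(unit, 0)) = op(op(0, true), op(R, 0)).
Delete trivial equation true = true.
Decompose op/2: op(0, true) = op(0, true),  op(unit, 0) = op(R, 0).
Delete trivial equation op(0, true) = op(0, true).
Decompose op/2: unit = R,  0 = 0.
Bind R := unit; substituting into the one remaining equation that mentions R gives: g(op(g(unit, unit), true), g(unit, true)) = g(op(M, true), g(unit, true)).
Delete trivial equation 0 = 0.
Decompose g/2: op(g(unit, unit), true) = op(M, true),  g(unit, true) = g(unit, true).
Decompose op/2: g(unit, unit) = M,  true = true.
Bind M := g(unit, unit); no other remaining equation mentions M. Substituting into the earlier bindings gives A := g(unit, unit), X := g(unit, unit).
Delete trivial equation true = true.
Delete trivial equation g(unit, true) = g(unit, true).
MGU = { A ↦ g(unit, unit), X ↦ g(unit, unit), S ↦ unit, R ↦ unit, M ↦ g(unit, unit) }, so A ↦ g(unit, unit).

g(unit, unit)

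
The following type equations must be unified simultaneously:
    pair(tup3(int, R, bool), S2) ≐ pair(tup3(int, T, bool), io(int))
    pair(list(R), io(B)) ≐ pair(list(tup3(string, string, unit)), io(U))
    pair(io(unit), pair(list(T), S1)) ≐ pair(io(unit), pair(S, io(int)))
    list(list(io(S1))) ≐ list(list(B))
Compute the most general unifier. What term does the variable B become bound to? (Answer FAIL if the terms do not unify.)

io(io(int))

Decompose pair/2: tup3(int, R, bool) ≐ tup3(int, T, bool),  S2 ≐ io(int).
Decompose tup3/3: int ≐ int,  R ≐ T,  bool ≐ bool.
Delete trivial equation int ≐ int.
Bind R := T; substituting into the one remaining equation that mentions R gives: pair(list(T), io(B)) ≐ pair(list(tup3(string, string, unit)), io(U)).
Delete trivial equation bool ≐ bool.
Bind S2 := io(int); no other remaining equation mentions S2.
Decompose pair/2: list(T) ≐ list(tup3(string, string, unit)),  io(B) ≐ io(U).
Decompose list/1: T ≐ tup3(string, string, unit).
Bind T := tup3(string, string, unit); substituting into the one remaining equation that mentions T gives: pair(io(unit), pair(list(tup3(string, string, unit)), S1)) ≐ pair(io(unit), pair(S, io(int))). Substituting into the earlier binding gives R := tup3(string, string, unit).
Decompose io/1: B ≐ U.
Bind B := U; substituting into the one remaining equation that mentions B gives: list(list(io(S1))) ≐ list(list(U)).
Decompose pair/2: io(unit) ≐ io(unit),  pair(list(tup3(string, string, unit)), S1) ≐ pair(S, io(int)).
Delete trivial equation io(unit) ≐ io(unit).
Decompose pair/2: list(tup3(string, string, unit)) ≐ S,  S1 ≐ io(int).
Bind S := list(tup3(string, string, unit)); no other remaining equation mentions S.
Bind S1 := io(int); substituting into the remaining equation gives: list(list(io(io(int)))) ≐ list(list(U)).
Decompose list/1: list(io(io(int))) ≐ list(U).
Decompose list/1: io(io(int)) ≐ U.
Bind U := io(io(int)). Substituting into the earlier binding gives B := io(io(int)).
MGU = { R := tup3(string, string, unit), S2 := io(int), T := tup3(string, string, unit), B := io(io(int)), S := list(tup3(string, string, unit)), S1 := io(int), U := io(io(int)) }, so B := io(io(int)).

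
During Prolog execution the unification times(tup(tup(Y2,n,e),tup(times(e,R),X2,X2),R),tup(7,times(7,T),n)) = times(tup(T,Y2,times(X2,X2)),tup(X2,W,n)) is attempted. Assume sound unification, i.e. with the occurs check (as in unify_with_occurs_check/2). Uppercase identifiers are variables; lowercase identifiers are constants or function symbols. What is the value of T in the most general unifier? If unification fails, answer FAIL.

Decompose times/2: tup(tup(Y2,n,e),tup(times(e,R),X2,X2),R) = tup(T,Y2,times(X2,X2)),  tup(7,times(7,T),n) = tup(X2,W,n).
Decompose tup/3: tup(Y2,n,e) = T,  tup(times(e,R),X2,X2) = Y2,  R = times(X2,X2).
Bind T := tup(Y2,n,e); substituting into the one remaining equation that mentions T gives: tup(7,times(7,tup(Y2,n,e)),n) = tup(X2,W,n).
Bind Y2 := tup(times(e,R),X2,X2); substituting into the one remaining equation that mentions Y2 gives: tup(7,times(7,tup(tup(times(e,R),X2,X2),n,e)),n) = tup(X2,W,n). Substituting into the earlier binding gives T := tup(tup(times(e,R),X2,X2),n,e).
Bind R := times(X2,X2); substituting into the remaining equation gives: tup(7,times(7,tup(tup(times(e,times(X2,X2)),X2,X2),n,e)),n) = tup(X2,W,n). Substituting into the earlier bindings gives T := tup(tup(times(e,times(X2,X2)),X2,X2),n,e), Y2 := tup(times(e,times(X2,X2)),X2,X2).
Decompose tup/3: 7 = X2,  times(7,tup(tup(times(e,times(X2,X2)),X2,X2),n,e)) = W,  n = n.
Bind X2 := 7; substituting into the one remaining equation that mentions X2 gives: times(7,tup(tup(times(e,times(7,7)),7,7),n,e)) = W. Substituting into the earlier bindings gives T := tup(tup(times(e,times(7,7)),7,7),n,e), Y2 := tup(times(e,times(7,7)),7,7), R := times(7,7).
Bind W := times(7,tup(tup(times(e,times(7,7)),7,7),n,e)); no other remaining equation mentions W.
Delete trivial equation n = n.
MGU = { T ↦ tup(tup(times(e,times(7,7)),7,7),n,e), Y2 ↦ tup(times(e,times(7,7)),7,7), R ↦ times(7,7), X2 ↦ 7, W ↦ times(7,tup(tup(times(e,times(7,7)),7,7),n,e)) }, so T ↦ tup(tup(times(e,times(7,7)),7,7),n,e).

tup(tup(times(e,times(7,7)),7,7),n,e)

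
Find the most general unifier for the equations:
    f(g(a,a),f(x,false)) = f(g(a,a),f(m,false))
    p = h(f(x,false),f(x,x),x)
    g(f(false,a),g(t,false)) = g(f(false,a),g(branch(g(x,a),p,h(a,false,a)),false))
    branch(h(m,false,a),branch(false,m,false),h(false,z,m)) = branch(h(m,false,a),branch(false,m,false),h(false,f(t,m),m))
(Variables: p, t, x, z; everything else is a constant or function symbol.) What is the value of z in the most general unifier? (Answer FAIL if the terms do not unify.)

f(branch(g(m,a),h(f(m,false),f(m,m),m),h(a,false,a)),m)

Decompose f/2: g(a,a) = g(a,a),  f(x,false) = f(m,false).
Delete trivial equation g(a,a) = g(a,a).
Decompose f/2: x = m,  false = false.
Bind x := m; substituting into the 2 remaining equations that mention x gives: p = h(f(m,false),f(m,m),m),  g(f(false,a),g(t,false)) = g(f(false,a),g(branch(g(m,a),p,h(a,false,a)),false)).
Delete trivial equation false = false.
Bind p := h(f(m,false),f(m,m),m); substituting into the one remaining equation that mentions p gives: g(f(false,a),g(t,false)) = g(f(false,a),g(branch(g(m,a),h(f(m,false),f(m,m),m),h(a,false,a)),false)).
Decompose g/2: f(false,a) = f(false,a),  g(t,false) = g(branch(g(m,a),h(f(m,false),f(m,m),m),h(a,false,a)),false).
Delete trivial equation f(false,a) = f(false,a).
Decompose g/2: t = branch(g(m,a),h(f(m,false),f(m,m),m),h(a,false,a)),  false = false.
Bind t := branch(g(m,a),h(f(m,false),f(m,m),m),h(a,false,a)); substituting into the one remaining equation that mentions t gives: branch(h(m,false,a),branch(false,m,false),h(false,z,m)) = branch(h(m,false,a),branch(false,m,false),h(false,f(branch(g(m,a),h(f(m,false),f(m,m),m),h(a,false,a)),m),m)).
Delete trivial equation false = false.
Decompose branch/3: h(m,false,a) = h(m,false,a),  branch(false,m,false) = branch(false,m,false),  h(false,z,m) = h(false,f(branch(g(m,a),h(f(m,false),f(m,m),m),h(a,false,a)),m),m).
Delete trivial equation h(m,false,a) = h(m,false,a).
Delete trivial equation branch(false,m,false) = branch(false,m,false).
Decompose h/3: false = false,  z = f(branch(g(m,a),h(f(m,false),f(m,m),m),h(a,false,a)),m),  m = m.
Delete trivial equation false = false.
Bind z := f(branch(g(m,a),h(f(m,false),f(m,m),m),h(a,false,a)),m); no other remaining equation mentions z.
Delete trivial equation m = m.
MGU = { x ↦ m, p ↦ h(f(m,false),f(m,m),m), t ↦ branch(g(m,a),h(f(m,false),f(m,m),m),h(a,false,a)), z ↦ f(branch(g(m,a),h(f(m,false),f(m,m),m),h(a,false,a)),m) }, so z ↦ f(branch(g(m,a),h(f(m,false),f(m,m),m),h(a,false,a)),m).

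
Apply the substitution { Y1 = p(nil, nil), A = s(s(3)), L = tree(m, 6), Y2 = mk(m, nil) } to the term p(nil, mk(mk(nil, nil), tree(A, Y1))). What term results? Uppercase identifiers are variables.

p(nil, mk(mk(nil, nil), tree(s(s(3)), p(nil, nil))))

Replace each occurrence of Y1 with p(nil, nil).
Replace each occurrence of A with s(s(3)).
Result: p(nil, mk(mk(nil, nil), tree(s(s(3)), p(nil, nil)))).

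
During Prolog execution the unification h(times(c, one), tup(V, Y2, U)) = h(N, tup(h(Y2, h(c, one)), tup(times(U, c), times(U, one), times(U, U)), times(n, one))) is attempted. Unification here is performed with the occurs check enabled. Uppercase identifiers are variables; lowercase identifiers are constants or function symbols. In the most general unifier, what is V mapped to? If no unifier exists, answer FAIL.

h(tup(times(times(n, one), c), times(times(n, one), one), times(times(n, one), times(n, one))), h(c, one))

Decompose h/2: times(c, one) = N,  tup(V, Y2, U) = tup(h(Y2, h(c, one)), tup(times(U, c), times(U, one), times(U, U)), times(n, one)).
Bind N := times(c, one); no other remaining equation mentions N.
Decompose tup/3: V = h(Y2, h(c, one)),  Y2 = tup(times(U, c), times(U, one), times(U, U)),  U = times(n, one).
Bind V := h(Y2, h(c, one)); no other remaining equation mentions V.
Bind Y2 := tup(times(U, c), times(U, one), times(U, U)); no other remaining equation mentions Y2. Substituting into the earlier binding gives V := h(tup(times(U, c), times(U, one), times(U, U)), h(c, one)).
Bind U := times(n, one). Substituting into the earlier bindings gives V := h(tup(times(times(n, one), c), times(times(n, one), one), times(times(n, one), times(n, one))), h(c, one)), Y2 := tup(times(times(n, one), c), times(times(n, one), one), times(times(n, one), times(n, one))).
MGU = { N ↦ times(c, one), V ↦ h(tup(times(times(n, one), c), times(times(n, one), one), times(times(n, one), times(n, one))), h(c, one)), Y2 ↦ tup(times(times(n, one), c), times(times(n, one), one), times(times(n, one), times(n, one))), U ↦ times(n, one) }, so V ↦ h(tup(times(times(n, one), c), times(times(n, one), one), times(times(n, one), times(n, one))), h(c, one)).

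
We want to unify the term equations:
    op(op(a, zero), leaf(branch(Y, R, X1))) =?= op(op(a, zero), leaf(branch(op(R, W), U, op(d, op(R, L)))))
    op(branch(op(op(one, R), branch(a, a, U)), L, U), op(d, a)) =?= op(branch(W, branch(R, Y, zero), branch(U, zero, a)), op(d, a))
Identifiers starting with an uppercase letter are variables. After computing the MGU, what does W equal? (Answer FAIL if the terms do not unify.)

Decompose op/2: op(a, zero) =?= op(a, zero),  leaf(branch(Y, R, X1)) =?= leaf(branch(op(R, W), U, op(d, op(R, L)))).
Delete trivial equation op(a, zero) =?= op(a, zero).
Decompose leaf/1: branch(Y, R, X1) =?= branch(op(R, W), U, op(d, op(R, L))).
Decompose branch/3: Y =?= op(R, W),  R =?= U,  X1 =?= op(d, op(R, L)).
Bind Y := op(R, W); substituting into the one remaining equation that mentions Y gives: op(branch(op(op(one, R), branch(a, a, U)), L, U), op(d, a)) =?= op(branch(W, branch(R, op(R, W), zero), branch(U, zero, a)), op(d, a)).
Bind R := U; substituting into the remaining equations gives: X1 =?= op(d, op(U, L)),  op(branch(op(op(one, U), branch(a, a, U)), L, U), op(d, a)) =?= op(branch(W, branch(U, op(U, W), zero), branch(U, zero, a)), op(d, a)). Substituting into the earlier binding gives Y := op(U, W).
Bind X1 := op(d, op(U, L)); no other remaining equation mentions X1.
Decompose op/2: branch(op(op(one, U), branch(a, a, U)), L, U) =?= branch(W, branch(U, op(U, W), zero), branch(U, zero, a)),  op(d, a) =?= op(d, a).
Decompose branch/3: op(op(one, U), branch(a, a, U)) =?= W,  L =?= branch(U, op(U, W), zero),  U =?= branch(U, zero, a).
Bind W := op(op(one, U), branch(a, a, U)); substituting into the one remaining equation that mentions W gives: L =?= branch(U, op(U, op(op(one, U), branch(a, a, U))), zero). Substituting into the earlier binding gives Y := op(U, op(op(one, U), branch(a, a, U))).
Bind L := branch(U, op(U, op(op(one, U), branch(a, a, U))), zero); no other remaining equation mentions L. Substituting into the earlier binding gives X1 := op(d, op(U, branch(U, op(U, op(op(one, U), branch(a, a, U))), zero))).
Occurs check fails: U occurs in branch(U, zero, a); the equation U =?= branch(U, zero, a) has no finite solution.

FAIL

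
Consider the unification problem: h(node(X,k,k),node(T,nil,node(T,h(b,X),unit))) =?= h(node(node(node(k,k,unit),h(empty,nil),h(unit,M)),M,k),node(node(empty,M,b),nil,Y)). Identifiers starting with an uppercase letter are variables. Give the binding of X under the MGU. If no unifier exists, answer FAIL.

node(node(k,k,unit),h(empty,nil),h(unit,k))

Decompose h/2: node(X,k,k) =?= node(node(node(k,k,unit),h(empty,nil),h(unit,M)),M,k),  node(T,nil,node(T,h(b,X),unit)) =?= node(node(empty,M,b),nil,Y).
Decompose node/3: X =?= node(node(k,k,unit),h(empty,nil),h(unit,M)),  k =?= M,  k =?= k.
Bind X := node(node(k,k,unit),h(empty,nil),h(unit,M)); substituting into the one remaining equation that mentions X gives: node(T,nil,node(T,h(b,node(node(k,k,unit),h(empty,nil),h(unit,M))),unit)) =?= node(node(empty,M,b),nil,Y).
Bind M := k; substituting into the one remaining equation that mentions M gives: node(T,nil,node(T,h(b,node(node(k,k,unit),h(empty,nil),h(unit,k))),unit)) =?= node(node(empty,k,b),nil,Y). Substituting into the earlier binding gives X := node(node(k,k,unit),h(empty,nil),h(unit,k)).
Delete trivial equation k =?= k.
Decompose node/3: T =?= node(empty,k,b),  nil =?= nil,  node(T,h(b,node(node(k,k,unit),h(empty,nil),h(unit,k))),unit) =?= Y.
Bind T := node(empty,k,b); substituting into the one remaining equation that mentions T gives: node(node(empty,k,b),h(b,node(node(k,k,unit),h(empty,nil),h(unit,k))),unit) =?= Y.
Delete trivial equation nil =?= nil.
Bind Y := node(node(empty,k,b),h(b,node(node(k,k,unit),h(empty,nil),h(unit,k))),unit).
MGU = { X := node(node(k,k,unit),h(empty,nil),h(unit,k)), M := k, T := node(empty,k,b), Y := node(node(empty,k,b),h(b,node(node(k,k,unit),h(empty,nil),h(unit,k))),unit) }, so X := node(node(k,k,unit),h(empty,nil),h(unit,k)).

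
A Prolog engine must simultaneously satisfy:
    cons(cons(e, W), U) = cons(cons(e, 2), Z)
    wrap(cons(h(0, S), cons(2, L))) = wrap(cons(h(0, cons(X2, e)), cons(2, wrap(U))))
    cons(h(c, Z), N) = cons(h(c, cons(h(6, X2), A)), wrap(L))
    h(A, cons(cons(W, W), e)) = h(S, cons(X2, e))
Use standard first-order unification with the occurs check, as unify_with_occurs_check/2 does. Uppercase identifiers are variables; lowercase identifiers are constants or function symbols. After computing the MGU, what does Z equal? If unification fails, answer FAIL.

Decompose cons/2: cons(e, W) = cons(e, 2),  U = Z.
Decompose cons/2: e = e,  W = 2.
Delete trivial equation e = e.
Bind W := 2; substituting into the one remaining equation that mentions W gives: h(A, cons(cons(2, 2), e)) = h(S, cons(X2, e)).
Bind U := Z; substituting into the one remaining equation that mentions U gives: wrap(cons(h(0, S), cons(2, L))) = wrap(cons(h(0, cons(X2, e)), cons(2, wrap(Z)))).
Decompose wrap/1: cons(h(0, S), cons(2, L)) = cons(h(0, cons(X2, e)), cons(2, wrap(Z))).
Decompose cons/2: h(0, S) = h(0, cons(X2, e)),  cons(2, L) = cons(2, wrap(Z)).
Decompose h/2: 0 = 0,  S = cons(X2, e).
Delete trivial equation 0 = 0.
Bind S := cons(X2, e); substituting into the one remaining equation that mentions S gives: h(A, cons(cons(2, 2), e)) = h(cons(X2, e), cons(X2, e)).
Decompose cons/2: 2 = 2,  L = wrap(Z).
Delete trivial equation 2 = 2.
Bind L := wrap(Z); substituting into the one remaining equation that mentions L gives: cons(h(c, Z), N) = cons(h(c, cons(h(6, X2), A)), wrap(wrap(Z))).
Decompose cons/2: h(c, Z) = h(c, cons(h(6, X2), A)),  N = wrap(wrap(Z)).
Decompose h/2: c = c,  Z = cons(h(6, X2), A).
Delete trivial equation c = c.
Bind Z := cons(h(6, X2), A); substituting into the one remaining equation that mentions Z gives: N = wrap(wrap(cons(h(6, X2), A))). Substituting into the earlier bindings gives U := cons(h(6, X2), A), L := wrap(cons(h(6, X2), A)).
Bind N := wrap(wrap(cons(h(6, X2), A))); no other remaining equation mentions N.
Decompose h/2: A = cons(X2, e),  cons(cons(2, 2), e) = cons(X2, e).
Bind A := cons(X2, e); no other remaining equation mentions A. Substituting into the earlier bindings gives U := cons(h(6, X2), cons(X2, e)), L := wrap(cons(h(6, X2), cons(X2, e))), Z := cons(h(6, X2), cons(X2, e)), N := wrap(wrap(cons(h(6, X2), cons(X2, e)))).
Decompose cons/2: cons(2, 2) = X2,  e = e.
Bind X2 := cons(2, 2); no other remaining equation mentions X2. Substituting into the earlier bindings gives U := cons(h(6, cons(2, 2)), cons(cons(2, 2), e)), S := cons(cons(2, 2), e), L := wrap(cons(h(6, cons(2, 2)), cons(cons(2, 2), e))), Z := cons(h(6, cons(2, 2)), cons(cons(2, 2), e)), N := wrap(wrap(cons(h(6, cons(2, 2)), cons(cons(2, 2), e)))), A := cons(cons(2, 2), e).
Delete trivial equation e = e.
MGU = { W -> 2, U -> cons(h(6, cons(2, 2)), cons(cons(2, 2), e)), S -> cons(cons(2, 2), e), L -> wrap(cons(h(6, cons(2, 2)), cons(cons(2, 2), e))), Z -> cons(h(6, cons(2, 2)), cons(cons(2, 2), e)), N -> wrap(wrap(cons(h(6, cons(2, 2)), cons(cons(2, 2), e)))), A -> cons(cons(2, 2), e), X2 -> cons(2, 2) }, so Z -> cons(h(6, cons(2, 2)), cons(cons(2, 2), e)).

cons(h(6, cons(2, 2)), cons(cons(2, 2), e))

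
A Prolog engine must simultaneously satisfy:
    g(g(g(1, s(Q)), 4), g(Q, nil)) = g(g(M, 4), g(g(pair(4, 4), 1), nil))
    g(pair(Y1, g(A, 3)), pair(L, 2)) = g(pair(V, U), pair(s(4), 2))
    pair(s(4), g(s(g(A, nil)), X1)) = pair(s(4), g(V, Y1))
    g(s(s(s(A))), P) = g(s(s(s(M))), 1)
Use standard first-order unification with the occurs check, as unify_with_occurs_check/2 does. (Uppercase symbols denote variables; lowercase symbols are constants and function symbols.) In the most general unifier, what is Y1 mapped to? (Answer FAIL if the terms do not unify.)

s(g(g(1, s(g(pair(4, 4), 1))), nil))

Decompose g/2: g(g(1, s(Q)), 4) = g(M, 4),  g(Q, nil) = g(g(pair(4, 4), 1), nil).
Decompose g/2: g(1, s(Q)) = M,  4 = 4.
Bind M := g(1, s(Q)); substituting into the one remaining equation that mentions M gives: g(s(s(s(A))), P) = g(s(s(s(g(1, s(Q))))), 1).
Delete trivial equation 4 = 4.
Decompose g/2: Q = g(pair(4, 4), 1),  nil = nil.
Bind Q := g(pair(4, 4), 1); substituting into the one remaining equation that mentions Q gives: g(s(s(s(A))), P) = g(s(s(s(g(1, s(g(pair(4, 4), 1)))))), 1). Substituting into the earlier binding gives M := g(1, s(g(pair(4, 4), 1))).
Delete trivial equation nil = nil.
Decompose g/2: pair(Y1, g(A, 3)) = pair(V, U),  pair(L, 2) = pair(s(4), 2).
Decompose pair/2: Y1 = V,  g(A, 3) = U.
Bind Y1 := V; substituting into the one remaining equation that mentions Y1 gives: pair(s(4), g(s(g(A, nil)), X1)) = pair(s(4), g(V, V)).
Bind U := g(A, 3); no other remaining equation mentions U.
Decompose pair/2: L = s(4),  2 = 2.
Bind L := s(4); no other remaining equation mentions L.
Delete trivial equation 2 = 2.
Decompose pair/2: s(4) = s(4),  g(s(g(A, nil)), X1) = g(V, V).
Delete trivial equation s(4) = s(4).
Decompose g/2: s(g(A, nil)) = V,  X1 = V.
Bind V := s(g(A, nil)); substituting into the one remaining equation that mentions V gives: X1 = s(g(A, nil)). Substituting into the earlier binding gives Y1 := s(g(A, nil)).
Bind X1 := s(g(A, nil)); no other remaining equation mentions X1.
Decompose g/2: s(s(s(A))) = s(s(s(g(1, s(g(pair(4, 4), 1)))))),  P = 1.
Decompose s/1: s(s(A)) = s(s(g(1, s(g(pair(4, 4), 1))))).
Decompose s/1: s(A) = s(g(1, s(g(pair(4, 4), 1)))).
Decompose s/1: A = g(1, s(g(pair(4, 4), 1))).
Bind A := g(1, s(g(pair(4, 4), 1))); no other remaining equation mentions A. Substituting into the earlier bindings gives Y1 := s(g(g(1, s(g(pair(4, 4), 1))), nil)), U := g(g(1, s(g(pair(4, 4), 1))), 3), V := s(g(g(1, s(g(pair(4, 4), 1))), nil)), X1 := s(g(g(1, s(g(pair(4, 4), 1))), nil)).
Bind P := 1.
MGU = { M ↦ g(1, s(g(pair(4, 4), 1))), Q ↦ g(pair(4, 4), 1), Y1 ↦ s(g(g(1, s(g(pair(4, 4), 1))), nil)), U ↦ g(g(1, s(g(pair(4, 4), 1))), 3), L ↦ s(4), V ↦ s(g(g(1, s(g(pair(4, 4), 1))), nil)), X1 ↦ s(g(g(1, s(g(pair(4, 4), 1))), nil)), A ↦ g(1, s(g(pair(4, 4), 1))), P ↦ 1 }, so Y1 ↦ s(g(g(1, s(g(pair(4, 4), 1))), nil)).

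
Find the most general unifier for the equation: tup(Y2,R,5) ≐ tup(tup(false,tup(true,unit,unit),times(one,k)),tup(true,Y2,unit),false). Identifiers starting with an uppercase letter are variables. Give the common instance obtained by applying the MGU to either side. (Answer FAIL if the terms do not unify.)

Decompose tup/3: Y2 ≐ tup(false,tup(true,unit,unit),times(one,k)),  R ≐ tup(true,Y2,unit),  5 ≐ false.
Bind Y2 := tup(false,tup(true,unit,unit),times(one,k)); substituting into the one remaining equation that mentions Y2 gives: R ≐ tup(true,tup(false,tup(true,unit,unit),times(one,k)),unit).
Bind R := tup(true,tup(false,tup(true,unit,unit),times(one,k)),unit); no other remaining equation mentions R.
Clash: constants 5 and false differ; no unifier exists.

FAIL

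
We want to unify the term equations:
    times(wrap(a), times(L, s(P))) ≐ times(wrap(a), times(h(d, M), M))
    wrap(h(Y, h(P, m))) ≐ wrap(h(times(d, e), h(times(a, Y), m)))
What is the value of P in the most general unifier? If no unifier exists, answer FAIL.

Decompose times/2: wrap(a) ≐ wrap(a),  times(L, s(P)) ≐ times(h(d, M), M).
Delete trivial equation wrap(a) ≐ wrap(a).
Decompose times/2: L ≐ h(d, M),  s(P) ≐ M.
Bind L := h(d, M); no other remaining equation mentions L.
Bind M := s(P); no other remaining equation mentions M. Substituting into the earlier binding gives L := h(d, s(P)).
Decompose wrap/1: h(Y, h(P, m)) ≐ h(times(d, e), h(times(a, Y), m)).
Decompose h/2: Y ≐ times(d, e),  h(P, m) ≐ h(times(a, Y), m).
Bind Y := times(d, e); substituting into the remaining equation gives: h(P, m) ≐ h(times(a, times(d, e)), m).
Decompose h/2: P ≐ times(a, times(d, e)),  m ≐ m.
Bind P := times(a, times(d, e)); no other remaining equation mentions P. Substituting into the earlier bindings gives L := h(d, s(times(a, times(d, e)))), M := s(times(a, times(d, e))).
Delete trivial equation m ≐ m.
MGU = { L -> h(d, s(times(a, times(d, e)))), M -> s(times(a, times(d, e))), Y -> times(d, e), P -> times(a, times(d, e)) }, so P -> times(a, times(d, e)).

times(a, times(d, e))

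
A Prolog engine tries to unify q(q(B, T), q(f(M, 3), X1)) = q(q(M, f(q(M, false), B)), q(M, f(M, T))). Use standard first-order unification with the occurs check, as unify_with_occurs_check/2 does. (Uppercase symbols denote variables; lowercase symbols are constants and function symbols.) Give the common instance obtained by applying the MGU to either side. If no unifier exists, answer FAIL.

Decompose q/2: q(B, T) = q(M, f(q(M, false), B)),  q(f(M, 3), X1) = q(M, f(M, T)).
Decompose q/2: B = M,  T = f(q(M, false), B).
Bind B := M; substituting into the one remaining equation that mentions B gives: T = f(q(M, false), M).
Bind T := f(q(M, false), M); substituting into the remaining equation gives: q(f(M, 3), X1) = q(M, f(M, f(q(M, false), M))).
Decompose q/2: f(M, 3) = M,  X1 = f(M, f(q(M, false), M)).
Occurs check fails: M occurs in f(M, 3); the equation M = f(M, 3) has no finite solution.

FAIL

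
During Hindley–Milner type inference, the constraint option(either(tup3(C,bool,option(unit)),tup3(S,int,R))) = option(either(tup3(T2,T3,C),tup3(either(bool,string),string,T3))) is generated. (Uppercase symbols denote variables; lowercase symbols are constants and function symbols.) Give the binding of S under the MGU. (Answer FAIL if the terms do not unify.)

FAIL

Decompose option/1: either(tup3(C,bool,option(unit)),tup3(S,int,R)) = either(tup3(T2,T3,C),tup3(either(bool,string),string,T3)).
Decompose either/2: tup3(C,bool,option(unit)) = tup3(T2,T3,C),  tup3(S,int,R) = tup3(either(bool,string),string,T3).
Decompose tup3/3: C = T2,  bool = T3,  option(unit) = C.
Bind C := T2; substituting into the one remaining equation that mentions C gives: option(unit) = T2.
Bind T3 := bool; substituting into the one remaining equation that mentions T3 gives: tup3(S,int,R) = tup3(either(bool,string),string,bool).
Bind T2 := option(unit); no other remaining equation mentions T2. Substituting into the earlier binding gives C := option(unit).
Decompose tup3/3: S = either(bool,string),  int = string,  R = bool.
Bind S := either(bool,string); no other remaining equation mentions S.
Clash: constants int and string differ; no unifier exists.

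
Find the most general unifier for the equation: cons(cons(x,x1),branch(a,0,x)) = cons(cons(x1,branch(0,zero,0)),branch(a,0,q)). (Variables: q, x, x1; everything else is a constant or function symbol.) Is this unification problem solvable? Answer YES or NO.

YES

Decompose cons/2: cons(x,x1) = cons(x1,branch(0,zero,0)),  branch(a,0,x) = branch(a,0,q).
Decompose cons/2: x = x1,  x1 = branch(0,zero,0).
Bind x := x1; substituting into the one remaining equation that mentions x gives: branch(a,0,x1) = branch(a,0,q).
Bind x1 := branch(0,zero,0); substituting into the remaining equation gives: branch(a,0,branch(0,zero,0)) = branch(a,0,q). Substituting into the earlier binding gives x := branch(0,zero,0).
Decompose branch/3: a = a,  0 = 0,  branch(0,zero,0) = q.
Delete trivial equation a = a.
Delete trivial equation 0 = 0.
Bind q := branch(0,zero,0).
No equations remain and no clash or occurs-check failure arose, so a unifier exists.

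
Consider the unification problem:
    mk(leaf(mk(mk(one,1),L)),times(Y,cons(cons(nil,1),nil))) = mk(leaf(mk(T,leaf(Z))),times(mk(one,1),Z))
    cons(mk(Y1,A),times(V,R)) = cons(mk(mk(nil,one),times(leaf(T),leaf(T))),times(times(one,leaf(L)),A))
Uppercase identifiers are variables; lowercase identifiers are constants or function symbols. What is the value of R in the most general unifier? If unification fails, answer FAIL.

Decompose mk/2: leaf(mk(mk(one,1),L)) = leaf(mk(T,leaf(Z))),  times(Y,cons(cons(nil,1),nil)) = times(mk(one,1),Z).
Decompose leaf/1: mk(mk(one,1),L) = mk(T,leaf(Z)).
Decompose mk/2: mk(one,1) = T,  L = leaf(Z).
Bind T := mk(one,1); substituting into the one remaining equation that mentions T gives: cons(mk(Y1,A),times(V,R)) = cons(mk(mk(nil,one),times(leaf(mk(one,1)),leaf(mk(one,1)))),times(times(one,leaf(L)),A)).
Bind L := leaf(Z); substituting into the one remaining equation that mentions L gives: cons(mk(Y1,A),times(V,R)) = cons(mk(mk(nil,one),times(leaf(mk(one,1)),leaf(mk(one,1)))),times(times(one,leaf(leaf(Z))),A)).
Decompose times/2: Y = mk(one,1),  cons(cons(nil,1),nil) = Z.
Bind Y := mk(one,1); no other remaining equation mentions Y.
Bind Z := cons(cons(nil,1),nil); substituting into the remaining equation gives: cons(mk(Y1,A),times(V,R)) = cons(mk(mk(nil,one),times(leaf(mk(one,1)),leaf(mk(one,1)))),times(times(one,leaf(leaf(cons(cons(nil,1),nil)))),A)). Substituting into the earlier binding gives L := leaf(cons(cons(nil,1),nil)).
Decompose cons/2: mk(Y1,A) = mk(mk(nil,one),times(leaf(mk(one,1)),leaf(mk(one,1)))),  times(V,R) = times(times(one,leaf(leaf(cons(cons(nil,1),nil)))),A).
Decompose mk/2: Y1 = mk(nil,one),  A = times(leaf(mk(one,1)),leaf(mk(one,1))).
Bind Y1 := mk(nil,one); no other remaining equation mentions Y1.
Bind A := times(leaf(mk(one,1)),leaf(mk(one,1))); substituting into the remaining equation gives: times(V,R) = times(times(one,leaf(leaf(cons(cons(nil,1),nil)))),times(leaf(mk(one,1)),leaf(mk(one,1)))).
Decompose times/2: V = times(one,leaf(leaf(cons(cons(nil,1),nil)))),  R = times(leaf(mk(one,1)),leaf(mk(one,1))).
Bind V := times(one,leaf(leaf(cons(cons(nil,1),nil)))); no other remaining equation mentions V.
Bind R := times(leaf(mk(one,1)),leaf(mk(one,1))).
MGU = { T -> mk(one,1), L -> leaf(cons(cons(nil,1),nil)), Y -> mk(one,1), Z -> cons(cons(nil,1),nil), Y1 -> mk(nil,one), A -> times(leaf(mk(one,1)),leaf(mk(one,1))), V -> times(one,leaf(leaf(cons(cons(nil,1),nil)))), R -> times(leaf(mk(one,1)),leaf(mk(one,1))) }, so R -> times(leaf(mk(one,1)),leaf(mk(one,1))).

times(leaf(mk(one,1)),leaf(mk(one,1)))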